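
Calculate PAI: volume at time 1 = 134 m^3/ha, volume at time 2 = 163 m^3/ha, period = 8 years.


PAI = (V2 - V1) / period = (163 - 134) / 8 = 29 / 8 = 3.6250 ≈ 3.63 m^3/ha/yr

3.63 m^3/ha/yr


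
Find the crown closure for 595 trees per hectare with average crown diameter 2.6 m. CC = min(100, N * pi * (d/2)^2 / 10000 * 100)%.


(d/2)^2 = (2.6/2)^2 = 1.3^2 = 1.69
Crown area = 3.141593 * 1.69 = 5.30929 m^2
N * area / 10000 * 100 = 595 * 5.30929 / 10000 * 100 = 31.5903
CC = min(100, 31.5903) = 31.5903 ≈ 31.6%

31.6%


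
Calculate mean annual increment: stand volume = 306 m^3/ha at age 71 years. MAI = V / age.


MAI = 306 / 71 = 4.3099 ≈ 4.31 m^3/ha/yr

4.31 m^3/ha/yr


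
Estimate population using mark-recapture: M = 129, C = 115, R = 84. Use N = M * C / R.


N = M * C / R = 129 * 115 / 84 = 14835 / 84 = 176.61 ≈ 177

177 individuals


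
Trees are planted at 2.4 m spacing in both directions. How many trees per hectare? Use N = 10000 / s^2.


N = 10000 / 2.4^2 = 10000 / 5.76 = 1736.11 ≈ 1736 trees/ha

1736 trees/ha


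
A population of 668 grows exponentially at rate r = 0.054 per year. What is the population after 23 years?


r*t = 0.054 * 23 = 1.242
exp(1.242) = 3.46253
N = 668 * 3.46253 = 2312.97 ≈ 2313

2313


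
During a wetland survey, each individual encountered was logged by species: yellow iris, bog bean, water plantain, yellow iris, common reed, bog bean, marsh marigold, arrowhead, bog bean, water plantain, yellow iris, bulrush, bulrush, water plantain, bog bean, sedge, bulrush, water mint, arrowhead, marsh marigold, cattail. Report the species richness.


Total individuals logged = 21
Distinct species (count of individuals): yellow iris (3), bog bean (4), water plantain (3), common reed (1), marsh marigold (2), arrowhead (2), bulrush (3), sedge (1), water mint (1), cattail (1)
Species richness = number of distinct species = 10

10


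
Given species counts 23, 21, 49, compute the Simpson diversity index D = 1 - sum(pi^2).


Total N = 23 + 21 + 49 = 93
Per-species terms:
  p = 23/93 = 0.247312; p^2 = 0.247312^2 = 0.061163
  p = 21/93 = 0.225806; p^2 = 0.225806^2 = 0.050988
  p = 49/93 = 0.526882; p^2 = 0.526882^2 = 0.277605
sum(p^2) = 0.061163 + 0.050988 + 0.277605 = 0.389756
D = 1 - 0.389756 = 0.610244 ≈ 0.6102

0.6102


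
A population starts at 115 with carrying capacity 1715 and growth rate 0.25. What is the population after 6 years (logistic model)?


(K - N0)/N0 = (1715 - 115)/115 = 1600/115 = 13.9130
r*t = 0.25 * 6 = 1.5; exp(-1.5) = 0.223130
13.9130 * 0.223130 = 3.10441
1 + 3.10441 = 4.10441
N = 1715 / 4.10441 = 417.843 ≈ 418

418


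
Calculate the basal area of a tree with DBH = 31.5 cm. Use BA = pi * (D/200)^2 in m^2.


D/200 = 31.5/200 = 0.1575 m
(D/200)^2 = 0.1575^2 = 0.02480625
BA = 3.141593 * 0.02480625 = 0.0779311 ≈ 0.0779 m^2

0.0779 m^2


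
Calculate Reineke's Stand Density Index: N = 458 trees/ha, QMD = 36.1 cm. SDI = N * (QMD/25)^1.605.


QMD/25 = 36.1/25 = 1.444
(1.444)^1.605 = exp(1.605 * ln(1.444)) = exp(1.605 * 0.367417) = exp(0.589704) = 1.80345
SDI = 458 * 1.80345 = 825.980 ≈ 826

826


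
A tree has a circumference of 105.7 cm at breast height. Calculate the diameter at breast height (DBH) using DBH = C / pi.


DBH = C / pi = 105.7 / 3.141593 = 33.6454 ≈ 33.65 cm

33.65 cm


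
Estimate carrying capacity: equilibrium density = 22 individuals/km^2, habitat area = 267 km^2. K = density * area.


K = 22 * 267 = 5874 individuals

5874 individuals


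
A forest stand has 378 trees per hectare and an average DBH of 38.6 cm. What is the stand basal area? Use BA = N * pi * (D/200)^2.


(D/200)^2 = (38.6/200)^2 = 0.193^2 = 0.037249
Individual BA = 3.141593 * 0.037249 = 0.117021 m^2
Stand BA = 378 * 0.117021 = 44.2339 ≈ 44.23 m^2/ha

44.23 m^2/ha


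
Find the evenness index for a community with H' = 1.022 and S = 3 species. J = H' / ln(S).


ln(3) = 1.09861
J = H' / ln(S) = 1.022 / 1.09861 = 0.930266 ≈ 0.9303

0.9303


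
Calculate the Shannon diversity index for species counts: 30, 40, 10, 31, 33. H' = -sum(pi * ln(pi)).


Total N = 30 + 40 + 10 + 31 + 33 = 144
Per-species terms:
  p = 30/144 = 0.208333; ln(p) = -1.568618; p*ln(p) = 0.208333 * (-1.568618) = -0.326795
  p = 40/144 = 0.277778; ln(p) = -1.280933; p*ln(p) = 0.277778 * (-1.280933) = -0.355815
  p = 10/144 = 0.069444; ln(p) = -2.667235; p*ln(p) = 0.069444 * (-2.667235) = -0.185223
  p = 31/144 = 0.215278; ln(p) = -1.535825; p*ln(p) = 0.215278 * (-1.535825) = -0.330629
  p = 33/144 = 0.229167; ln(p) = -1.473304; p*ln(p) = 0.229167 * (-1.473304) = -0.337633
sum(p*ln(p)) = (-0.326795) + (-0.355815) + (-0.185223) + (-0.330629) + (-0.337633) = -1.536095
H' = -(-1.536095) = 1.536095 ≈ 1.5361

1.5361


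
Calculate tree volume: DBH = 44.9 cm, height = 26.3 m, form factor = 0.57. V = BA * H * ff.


(D/200)^2 = (44.9/200)^2 = 0.2245^2 = 0.05040025
BA = 3.141593 * 0.05040025 = 0.158337 m^2
V = 0.158337 * 26.3 * 0.57 = 2.37363 ≈ 2.374 m^3

2.374 m^3


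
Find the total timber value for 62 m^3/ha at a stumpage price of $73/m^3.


Value = 62 * 73 = $4526/ha

$4526/ha


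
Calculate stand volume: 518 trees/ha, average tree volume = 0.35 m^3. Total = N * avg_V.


V_stand = 518 * 0.35 = 181.3 m^3/ha

181.3 m^3/ha


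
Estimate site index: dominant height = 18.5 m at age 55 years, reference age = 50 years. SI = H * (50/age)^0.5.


50/55 = 0.909091
(0.909091)^0.5 = 0.953463
SI = 18.5 * 0.953463 = 17.6391 ≈ 17.6 m

17.6 m


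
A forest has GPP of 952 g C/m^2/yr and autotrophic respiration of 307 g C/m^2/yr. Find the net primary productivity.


NPP = GPP - Ra = 952 - 307 = 645 g C/m^2/yr

645 g C/m^2/yr


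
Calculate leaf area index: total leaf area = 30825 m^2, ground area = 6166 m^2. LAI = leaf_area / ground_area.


LAI = 30825 / 6166 = 4.9992 ≈ 5.00

5.00


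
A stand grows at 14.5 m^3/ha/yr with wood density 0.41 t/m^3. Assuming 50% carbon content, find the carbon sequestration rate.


C = 14.5 * 0.41 * 0.5 = 2.9725 ≈ 2.97 t C/ha/yr

2.97 t C/ha/yr


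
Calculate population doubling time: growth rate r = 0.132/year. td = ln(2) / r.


td = ln(2) / 0.132 = 0.693147 / 0.132 = 5.25111 ≈ 5.3 years

5.3 years


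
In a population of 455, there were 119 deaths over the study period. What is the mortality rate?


Mortality rate = 119 / 455 = 0.261538 ≈ 0.2615

0.2615


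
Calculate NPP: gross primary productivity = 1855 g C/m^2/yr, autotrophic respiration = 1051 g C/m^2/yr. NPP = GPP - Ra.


NPP = GPP - Ra = 1855 - 1051 = 804 g C/m^2/yr

804 g C/m^2/yr


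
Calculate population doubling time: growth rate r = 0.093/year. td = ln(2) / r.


td = ln(2) / 0.093 = 0.693147 / 0.093 = 7.45319 ≈ 7.5 years

7.5 years


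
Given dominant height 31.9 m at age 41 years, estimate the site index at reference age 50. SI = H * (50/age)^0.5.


50/41 = 1.21951
(1.21951)^0.5 = 1.10431
SI = 31.9 * 1.10431 = 35.2275 ≈ 35.2 m

35.2 m


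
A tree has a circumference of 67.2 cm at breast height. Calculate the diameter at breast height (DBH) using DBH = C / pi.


DBH = C / pi = 67.2 / 3.141593 = 21.3904 ≈ 21.39 cm

21.39 cm


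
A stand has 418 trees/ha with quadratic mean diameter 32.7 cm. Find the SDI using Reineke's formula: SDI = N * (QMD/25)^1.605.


QMD/25 = 32.7/25 = 1.308
(1.308)^1.605 = exp(1.605 * ln(1.308)) = exp(1.605 * 0.268499) = exp(0.430941) = 1.53870
SDI = 418 * 1.53870 = 643.177 ≈ 643

643


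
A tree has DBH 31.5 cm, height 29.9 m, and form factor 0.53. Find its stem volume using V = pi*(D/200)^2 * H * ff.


(D/200)^2 = (31.5/200)^2 = 0.1575^2 = 0.02480625
BA = 3.141593 * 0.02480625 = 0.0779311 m^2
V = 0.0779311 * 29.9 * 0.53 = 1.23497 ≈ 1.235 m^3

1.235 m^3


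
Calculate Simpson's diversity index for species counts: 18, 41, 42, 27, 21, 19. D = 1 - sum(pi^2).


Total N = 18 + 41 + 42 + 27 + 21 + 19 = 168
Per-species terms:
  p = 18/168 = 0.107143; p^2 = 0.107143^2 = 0.011480
  p = 41/168 = 0.244048; p^2 = 0.244048^2 = 0.059559
  p = 42/168 = 0.250000; p^2 = 0.250000^2 = 0.062500
  p = 27/168 = 0.160714; p^2 = 0.160714^2 = 0.025829
  p = 21/168 = 0.125000; p^2 = 0.125000^2 = 0.015625
  p = 19/168 = 0.113095; p^2 = 0.113095^2 = 0.012790
sum(p^2) = 0.011480 + 0.059559 + 0.062500 + 0.025829 + 0.015625 + 0.012790 = 0.187783
D = 1 - 0.187783 = 0.812217 ≈ 0.8122

0.8122


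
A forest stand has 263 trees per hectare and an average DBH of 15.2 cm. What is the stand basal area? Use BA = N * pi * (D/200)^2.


(D/200)^2 = (15.2/200)^2 = 0.076^2 = 0.005776
Individual BA = 3.141593 * 0.005776 = 0.0181458 m^2
Stand BA = 263 * 0.0181458 = 4.77235 ≈ 4.77 m^2/ha

4.77 m^2/ha


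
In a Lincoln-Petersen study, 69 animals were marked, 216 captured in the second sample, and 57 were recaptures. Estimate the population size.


N = M * C / R = 69 * 216 / 57 = 14904 / 57 = 261.47 ≈ 261

261 individuals


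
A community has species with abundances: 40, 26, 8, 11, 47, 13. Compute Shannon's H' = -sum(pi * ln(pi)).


Total N = 40 + 26 + 8 + 11 + 47 + 13 = 145
Per-species terms:
  p = 40/145 = 0.275862; ln(p) = -1.287855; p*ln(p) = 0.275862 * (-1.287855) = -0.355270
  p = 26/145 = 0.179310; ln(p) = -1.718639; p*ln(p) = 0.179310 * (-1.718639) = -0.308169
  p = 8/145 = 0.055172; ln(p) = -2.897300; p*ln(p) = 0.055172 * (-2.897300) = -0.159850
  p = 11/145 = 0.075862; ln(p) = -2.578839; p*ln(p) = 0.075862 * (-2.578839) = -0.195636
  p = 47/145 = 0.324138; ln(p) = -1.126586; p*ln(p) = 0.324138 * (-1.126586) = -0.365169
  p = 13/145 = 0.089655; ln(p) = -2.411786; p*ln(p) = 0.089655 * (-2.411786) = -0.216229
sum(p*ln(p)) = (-0.355270) + (-0.308169) + (-0.159850) + (-0.195636) + (-0.365169) + (-0.216229) = -1.600323
H' = -(-1.600323) = 1.600323 ≈ 1.6003

1.6003


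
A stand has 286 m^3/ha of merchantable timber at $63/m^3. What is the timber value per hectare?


Value = 286 * 63 = $18018/ha

$18018/ha


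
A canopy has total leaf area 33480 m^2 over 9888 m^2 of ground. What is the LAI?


LAI = 33480 / 9888 = 3.3859 ≈ 3.39

3.39


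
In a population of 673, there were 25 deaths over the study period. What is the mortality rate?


Mortality rate = 25 / 673 = 0.037147 ≈ 0.0371

0.0371


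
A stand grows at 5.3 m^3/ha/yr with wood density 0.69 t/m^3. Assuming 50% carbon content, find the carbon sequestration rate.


C = 5.3 * 0.69 * 0.5 = 1.8285 ≈ 1.83 t C/ha/yr

1.83 t C/ha/yr


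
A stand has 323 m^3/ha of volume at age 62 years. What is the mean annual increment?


MAI = 323 / 62 = 5.2097 ≈ 5.21 m^3/ha/yr

5.21 m^3/ha/yr


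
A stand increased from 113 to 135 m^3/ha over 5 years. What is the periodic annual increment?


PAI = (V2 - V1) / period = (135 - 113) / 5 = 22 / 5 = 4.40 m^3/ha/yr

4.40 m^3/ha/yr


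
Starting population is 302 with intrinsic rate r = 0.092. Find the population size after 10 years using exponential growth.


r*t = 0.092 * 10 = 0.92
exp(0.92) = 2.50929
N = 302 * 2.50929 = 757.806 ≈ 758

758


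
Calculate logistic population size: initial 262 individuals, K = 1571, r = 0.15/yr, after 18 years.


(K - N0)/N0 = (1571 - 262)/262 = 1309/262 = 4.99618
r*t = 0.15 * 18 = 2.7; exp(-2.7) = 0.0672055
4.99618 * 0.0672055 = 0.335771
1 + 0.335771 = 1.33577
N = 1571 / 1.33577 = 1176.10 ≈ 1176

1176


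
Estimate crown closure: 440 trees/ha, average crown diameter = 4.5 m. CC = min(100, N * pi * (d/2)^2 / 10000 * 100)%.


(d/2)^2 = (4.5/2)^2 = 2.25^2 = 5.0625
Crown area = 3.141593 * 5.0625 = 15.9043 m^2
N * area / 10000 * 100 = 440 * 15.9043 / 10000 * 100 = 69.9789
CC = min(100, 69.9789) = 69.9789 ≈ 70.0%

70.0%


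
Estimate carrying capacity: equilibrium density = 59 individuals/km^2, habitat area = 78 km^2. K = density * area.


K = 59 * 78 = 4602 individuals

4602 individuals


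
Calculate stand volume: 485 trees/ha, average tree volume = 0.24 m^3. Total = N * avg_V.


V_stand = 485 * 0.24 = 116.4 m^3/ha

116.4 m^3/ha


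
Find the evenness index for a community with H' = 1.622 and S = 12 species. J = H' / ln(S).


ln(12) = 2.48491
J = H' / ln(S) = 1.622 / 2.48491 = 0.652740 ≈ 0.6527

0.6527


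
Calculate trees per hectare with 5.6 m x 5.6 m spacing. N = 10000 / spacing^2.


N = 10000 / 5.6^2 = 10000 / 31.36 = 318.878 ≈ 319 trees/ha

319 trees/ha


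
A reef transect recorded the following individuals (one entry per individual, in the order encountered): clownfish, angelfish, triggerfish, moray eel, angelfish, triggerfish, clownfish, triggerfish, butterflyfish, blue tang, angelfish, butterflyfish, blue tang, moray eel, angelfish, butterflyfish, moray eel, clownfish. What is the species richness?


Total individuals logged = 18
Distinct species (count of individuals): clownfish (3), angelfish (4), triggerfish (3), moray eel (3), butterflyfish (3), blue tang (2)
Species richness = number of distinct species = 6

6


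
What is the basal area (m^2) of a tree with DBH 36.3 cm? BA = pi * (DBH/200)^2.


D/200 = 36.3/200 = 0.1815 m
(D/200)^2 = 0.1815^2 = 0.03294225
BA = 3.141593 * 0.03294225 = 0.103491 ≈ 0.1035 m^2

0.1035 m^2


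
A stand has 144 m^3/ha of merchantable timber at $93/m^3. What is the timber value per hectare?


Value = 144 * 93 = $13392/ha

$13392/ha


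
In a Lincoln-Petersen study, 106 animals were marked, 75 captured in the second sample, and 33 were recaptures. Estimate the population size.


N = M * C / R = 106 * 75 / 33 = 7950 / 33 = 240.91 ≈ 241

241 individuals


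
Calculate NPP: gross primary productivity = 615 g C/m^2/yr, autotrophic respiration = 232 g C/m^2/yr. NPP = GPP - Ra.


NPP = GPP - Ra = 615 - 232 = 383 g C/m^2/yr

383 g C/m^2/yr


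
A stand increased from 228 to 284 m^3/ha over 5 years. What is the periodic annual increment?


PAI = (V2 - V1) / period = (284 - 228) / 5 = 56 / 5 = 11.20 m^3/ha/yr

11.20 m^3/ha/yr


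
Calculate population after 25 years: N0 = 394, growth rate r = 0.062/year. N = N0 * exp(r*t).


r*t = 0.062 * 25 = 1.55
exp(1.55) = 4.71147
N = 394 * 4.71147 = 1856.32 ≈ 1856

1856


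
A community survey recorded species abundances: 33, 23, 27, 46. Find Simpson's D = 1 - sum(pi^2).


Total N = 33 + 23 + 27 + 46 = 129
Per-species terms:
  p = 33/129 = 0.255814; p^2 = 0.255814^2 = 0.065441
  p = 23/129 = 0.178295; p^2 = 0.178295^2 = 0.031789
  p = 27/129 = 0.209302; p^2 = 0.209302^2 = 0.043807
  p = 46/129 = 0.356589; p^2 = 0.356589^2 = 0.127156
sum(p^2) = 0.065441 + 0.031789 + 0.043807 + 0.127156 = 0.268193
D = 1 - 0.268193 = 0.731807 ≈ 0.7318

0.7318


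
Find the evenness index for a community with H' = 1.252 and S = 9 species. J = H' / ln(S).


ln(9) = 2.19722
J = H' / ln(S) = 1.252 / 2.19722 = 0.569811 ≈ 0.5698

0.5698


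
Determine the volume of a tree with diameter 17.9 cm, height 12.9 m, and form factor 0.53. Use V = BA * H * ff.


(D/200)^2 = (17.9/200)^2 = 0.0895^2 = 0.00801025
BA = 3.141593 * 0.00801025 = 0.0251649 m^2
V = 0.0251649 * 12.9 * 0.53 = 0.172052 ≈ 0.172 m^3

0.172 m^3


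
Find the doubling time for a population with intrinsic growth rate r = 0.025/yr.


td = ln(2) / 0.025 = 0.693147 / 0.025 = 27.7259 ≈ 27.7 years

27.7 years


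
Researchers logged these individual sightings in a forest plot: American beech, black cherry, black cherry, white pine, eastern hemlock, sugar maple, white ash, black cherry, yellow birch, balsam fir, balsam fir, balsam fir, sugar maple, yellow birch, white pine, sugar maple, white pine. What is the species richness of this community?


Total individuals logged = 17
Distinct species (count of individuals): American beech (1), black cherry (3), white pine (3), eastern hemlock (1), sugar maple (3), white ash (1), yellow birch (2), balsam fir (3)
Species richness = number of distinct species = 8

8


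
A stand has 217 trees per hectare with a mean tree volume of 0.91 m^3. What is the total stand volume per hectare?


V_stand = 217 * 0.91 = 197.47 ≈ 197.5 m^3/ha

197.5 m^3/ha


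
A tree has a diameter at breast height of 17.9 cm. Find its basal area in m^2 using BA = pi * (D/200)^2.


D/200 = 17.9/200 = 0.0895 m
(D/200)^2 = 0.0895^2 = 0.00801025
BA = 3.141593 * 0.00801025 = 0.0251649 ≈ 0.0252 m^2

0.0252 m^2


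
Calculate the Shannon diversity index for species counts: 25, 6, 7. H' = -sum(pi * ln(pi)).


Total N = 25 + 6 + 7 = 38
Per-species terms:
  p = 25/38 = 0.657895; ln(p) = -0.418710; p*ln(p) = 0.657895 * (-0.418710) = -0.275467
  p = 6/38 = 0.157895; ln(p) = -1.845825; p*ln(p) = 0.157895 * (-1.845825) = -0.291447
  p = 7/38 = 0.184211; ln(p) = -1.691673; p*ln(p) = 0.184211 * (-1.691673) = -0.311625
sum(p*ln(p)) = (-0.275467) + (-0.291447) + (-0.311625) = -0.878539
H' = -(-0.878539) = 0.878539 ≈ 0.8785

0.8785


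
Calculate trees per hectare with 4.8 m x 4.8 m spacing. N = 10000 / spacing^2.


N = 10000 / 4.8^2 = 10000 / 23.04 = 434.028 ≈ 434 trees/ha

434 trees/ha


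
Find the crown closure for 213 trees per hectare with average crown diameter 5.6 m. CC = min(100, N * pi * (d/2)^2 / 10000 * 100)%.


(d/2)^2 = (5.6/2)^2 = 2.8^2 = 7.84
Crown area = 3.141593 * 7.84 = 24.6301 m^2
N * area / 10000 * 100 = 213 * 24.6301 / 10000 * 100 = 52.4621
CC = min(100, 52.4621) = 52.4621 ≈ 52.5%

52.5%


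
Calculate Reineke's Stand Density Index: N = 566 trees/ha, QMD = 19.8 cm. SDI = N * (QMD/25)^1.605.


QMD/25 = 19.8/25 = 0.792
(0.792)^1.605 = exp(1.605 * ln(0.792)) = exp(1.605 * (-0.233194)) = exp(-0.374276) = 0.687787
SDI = 566 * 0.687787 = 389.287 ≈ 389

389


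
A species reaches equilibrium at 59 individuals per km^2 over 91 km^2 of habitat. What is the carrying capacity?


K = 59 * 91 = 5369 individuals

5369 individuals


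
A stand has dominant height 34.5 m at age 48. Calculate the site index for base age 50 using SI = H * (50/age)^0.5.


50/48 = 1.04167
(1.04167)^0.5 = 1.02062
SI = 34.5 * 1.02062 = 35.2114 ≈ 35.2 m

35.2 m


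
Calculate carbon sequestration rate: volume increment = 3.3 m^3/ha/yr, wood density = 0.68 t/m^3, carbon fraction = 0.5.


C = 3.3 * 0.68 * 0.5 = 1.122 ≈ 1.12 t C/ha/yr

1.12 t C/ha/yr


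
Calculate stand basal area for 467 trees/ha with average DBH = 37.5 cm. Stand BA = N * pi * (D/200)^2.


(D/200)^2 = (37.5/200)^2 = 0.1875^2 = 0.03515625
Individual BA = 3.141593 * 0.03515625 = 0.110447 m^2
Stand BA = 467 * 0.110447 = 51.5787 ≈ 51.58 m^2/ha

51.58 m^2/ha


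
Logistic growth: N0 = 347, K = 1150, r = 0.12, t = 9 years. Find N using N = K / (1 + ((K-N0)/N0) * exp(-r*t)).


(K - N0)/N0 = (1150 - 347)/347 = 803/347 = 2.31412
r*t = 0.12 * 9 = 1.08; exp(-1.08) = 0.339596
2.31412 * 0.339596 = 0.785866
1 + 0.785866 = 1.78587
N = 1150 / 1.78587 = 643.944 ≈ 644

644


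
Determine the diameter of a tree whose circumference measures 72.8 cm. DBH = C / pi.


DBH = C / pi = 72.8 / 3.141593 = 23.1730 ≈ 23.17 cm

23.17 cm


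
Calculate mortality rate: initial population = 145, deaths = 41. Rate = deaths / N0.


Mortality rate = 41 / 145 = 0.282759 ≈ 0.2828

0.2828


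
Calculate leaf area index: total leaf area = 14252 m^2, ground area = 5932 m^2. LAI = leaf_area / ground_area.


LAI = 14252 / 5932 = 2.4026 ≈ 2.40

2.40


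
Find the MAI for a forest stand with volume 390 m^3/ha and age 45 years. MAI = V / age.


MAI = 390 / 45 = 8.6667 ≈ 8.67 m^3/ha/yr

8.67 m^3/ha/yr


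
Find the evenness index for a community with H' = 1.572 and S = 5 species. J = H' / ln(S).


ln(5) = 1.60944
J = H' / ln(S) = 1.572 / 1.60944 = 0.976737 ≈ 0.9767

0.9767


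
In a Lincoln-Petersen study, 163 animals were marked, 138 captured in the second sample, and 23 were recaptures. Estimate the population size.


N = M * C / R = 163 * 138 / 23 = 22494 / 23 = 978

978 individuals


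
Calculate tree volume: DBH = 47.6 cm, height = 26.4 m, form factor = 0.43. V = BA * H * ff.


(D/200)^2 = (47.6/200)^2 = 0.238^2 = 0.056644
BA = 3.141593 * 0.056644 = 0.177952 m^2
V = 0.177952 * 26.4 * 0.43 = 2.02011 ≈ 2.020 m^3

2.020 m^3


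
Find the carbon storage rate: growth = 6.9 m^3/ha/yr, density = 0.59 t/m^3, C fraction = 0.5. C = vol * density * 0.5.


C = 6.9 * 0.59 * 0.5 = 2.0355 ≈ 2.04 t C/ha/yr

2.04 t C/ha/yr


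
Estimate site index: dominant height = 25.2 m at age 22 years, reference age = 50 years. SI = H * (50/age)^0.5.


50/22 = 2.27273
(2.27273)^0.5 = 1.50756
SI = 25.2 * 1.50756 = 37.9905 ≈ 38.0 m

38.0 m


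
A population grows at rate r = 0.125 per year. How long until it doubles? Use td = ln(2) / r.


td = ln(2) / 0.125 = 0.693147 / 0.125 = 5.54518 ≈ 5.5 years

5.5 years


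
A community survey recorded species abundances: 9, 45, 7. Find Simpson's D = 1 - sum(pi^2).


Total N = 9 + 45 + 7 = 61
Per-species terms:
  p = 9/61 = 0.147541; p^2 = 0.147541^2 = 0.021768
  p = 45/61 = 0.737705; p^2 = 0.737705^2 = 0.544209
  p = 7/61 = 0.114754; p^2 = 0.114754^2 = 0.013168
sum(p^2) = 0.021768 + 0.544209 + 0.013168 = 0.579145
D = 1 - 0.579145 = 0.420855 ≈ 0.4209

0.4209


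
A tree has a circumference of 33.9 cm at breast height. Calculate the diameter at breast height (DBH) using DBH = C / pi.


DBH = C / pi = 33.9 / 3.141593 = 10.7907 ≈ 10.79 cm

10.79 cm


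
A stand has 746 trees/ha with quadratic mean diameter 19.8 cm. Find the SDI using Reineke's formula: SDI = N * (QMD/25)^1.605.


QMD/25 = 19.8/25 = 0.792
(0.792)^1.605 = exp(1.605 * ln(0.792)) = exp(1.605 * (-0.233194)) = exp(-0.374276) = 0.687787
SDI = 746 * 0.687787 = 513.089 ≈ 513

513


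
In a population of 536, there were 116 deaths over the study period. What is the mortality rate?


Mortality rate = 116 / 536 = 0.216418 ≈ 0.2164

0.2164


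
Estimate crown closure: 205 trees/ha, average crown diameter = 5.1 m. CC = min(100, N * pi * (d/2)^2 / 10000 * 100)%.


(d/2)^2 = (5.1/2)^2 = 2.55^2 = 6.5025
Crown area = 3.141593 * 6.5025 = 20.4282 m^2
N * area / 10000 * 100 = 205 * 20.4282 / 10000 * 100 = 41.8778
CC = min(100, 41.8778) = 41.8778 ≈ 41.9%

41.9%


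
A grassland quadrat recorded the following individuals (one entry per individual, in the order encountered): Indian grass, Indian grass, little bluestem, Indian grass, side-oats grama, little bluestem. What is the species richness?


Total individuals logged = 6
Distinct species (count of individuals): Indian grass (3), little bluestem (2), side-oats grama (1)
Species richness = number of distinct species = 3

3


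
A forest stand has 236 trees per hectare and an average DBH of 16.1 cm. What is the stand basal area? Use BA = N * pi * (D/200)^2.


(D/200)^2 = (16.1/200)^2 = 0.0805^2 = 0.00648025
Individual BA = 3.141593 * 0.00648025 = 0.0203583 m^2
Stand BA = 236 * 0.0203583 = 4.80456 ≈ 4.80 m^2/ha

4.80 m^2/ha


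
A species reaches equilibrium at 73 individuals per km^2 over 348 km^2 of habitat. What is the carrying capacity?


K = 73 * 348 = 25404 individuals

25404 individuals


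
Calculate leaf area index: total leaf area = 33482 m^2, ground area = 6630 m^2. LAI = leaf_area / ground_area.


LAI = 33482 / 6630 = 5.0501 ≈ 5.05

5.05


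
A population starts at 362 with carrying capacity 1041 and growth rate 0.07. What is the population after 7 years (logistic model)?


(K - N0)/N0 = (1041 - 362)/362 = 679/362 = 1.87569
r*t = 0.07 * 7 = 0.49; exp(-0.49) = 0.612626
1.87569 * 0.612626 = 1.14910
1 + 1.14910 = 2.14910
N = 1041 / 2.14910 = 484.389 ≈ 484

484


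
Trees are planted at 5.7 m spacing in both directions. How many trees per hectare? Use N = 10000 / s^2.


N = 10000 / 5.7^2 = 10000 / 32.49 = 307.787 ≈ 308 trees/ha

308 trees/ha


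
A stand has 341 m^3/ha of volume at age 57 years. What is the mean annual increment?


MAI = 341 / 57 = 5.9825 ≈ 5.98 m^3/ha/yr

5.98 m^3/ha/yr


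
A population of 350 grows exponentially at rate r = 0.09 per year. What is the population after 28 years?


r*t = 0.09 * 28 = 2.52
exp(2.52) = 12.4286
N = 350 * 12.4286 = 4350.01 ≈ 4350

4350


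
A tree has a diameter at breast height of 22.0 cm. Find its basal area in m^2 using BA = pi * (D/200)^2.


D/200 = 22.0/200 = 0.11 m
(D/200)^2 = 0.11^2 = 0.0121
BA = 3.141593 * 0.0121 = 0.0380133 ≈ 0.0380 m^2

0.0380 m^2


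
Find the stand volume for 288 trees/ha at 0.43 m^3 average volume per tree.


V_stand = 288 * 0.43 = 123.84 ≈ 123.8 m^3/ha

123.8 m^3/ha


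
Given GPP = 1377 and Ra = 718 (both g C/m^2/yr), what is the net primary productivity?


NPP = GPP - Ra = 1377 - 718 = 659 g C/m^2/yr

659 g C/m^2/yr


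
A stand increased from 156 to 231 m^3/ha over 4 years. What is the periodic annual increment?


PAI = (V2 - V1) / period = (231 - 156) / 4 = 75 / 4 = 18.75 m^3/ha/yr

18.75 m^3/ha/yr


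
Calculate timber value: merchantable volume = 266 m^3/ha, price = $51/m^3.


Value = 266 * 51 = $13566/ha

$13566/ha


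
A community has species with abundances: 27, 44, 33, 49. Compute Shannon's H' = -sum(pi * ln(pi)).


Total N = 27 + 44 + 33 + 49 = 153
Per-species terms:
  p = 27/153 = 0.176471; ln(p) = -1.734599; p*ln(p) = 0.176471 * (-1.734599) = -0.306106
  p = 44/153 = 0.287582; ln(p) = -1.246247; p*ln(p) = 0.287582 * (-1.246247) = -0.358398
  p = 33/153 = 0.215686; ln(p) = -1.533932; p*ln(p) = 0.215686 * (-1.533932) = -0.330848
  p = 49/153 = 0.320261; ln(p) = -1.138619; p*ln(p) = 0.320261 * (-1.138619) = -0.364655
sum(p*ln(p)) = (-0.306106) + (-0.358398) + (-0.330848) + (-0.364655) = -1.360007
H' = -(-1.360007) = 1.360007 ≈ 1.3600

1.3600


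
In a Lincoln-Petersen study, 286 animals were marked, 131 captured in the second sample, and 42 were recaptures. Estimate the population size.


N = M * C / R = 286 * 131 / 42 = 37466 / 42 = 892.05 ≈ 892

892 individuals


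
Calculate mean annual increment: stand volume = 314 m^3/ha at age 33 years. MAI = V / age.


MAI = 314 / 33 = 9.5152 ≈ 9.52 m^3/ha/yr

9.52 m^3/ha/yr


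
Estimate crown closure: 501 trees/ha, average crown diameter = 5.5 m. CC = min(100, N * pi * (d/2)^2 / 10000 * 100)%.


(d/2)^2 = (5.5/2)^2 = 2.75^2 = 7.5625
Crown area = 3.141593 * 7.5625 = 23.7583 m^2
N * area / 10000 * 100 = 501 * 23.7583 / 10000 * 100 = 119.029
CC = min(100, 119.029) = 100%

100%


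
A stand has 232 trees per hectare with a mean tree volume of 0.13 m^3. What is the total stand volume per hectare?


V_stand = 232 * 0.13 = 30.16 ≈ 30.2 m^3/ha

30.2 m^3/ha


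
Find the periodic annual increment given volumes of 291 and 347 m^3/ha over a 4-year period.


PAI = (V2 - V1) / period = (347 - 291) / 4 = 56 / 4 = 14.00 m^3/ha/yr

14.00 m^3/ha/yr


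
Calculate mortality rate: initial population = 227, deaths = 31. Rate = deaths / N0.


Mortality rate = 31 / 227 = 0.136564 ≈ 0.1366

0.1366


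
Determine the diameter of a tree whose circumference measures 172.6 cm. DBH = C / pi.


DBH = C / pi = 172.6 / 3.141593 = 54.9403 ≈ 54.94 cm

54.94 cm


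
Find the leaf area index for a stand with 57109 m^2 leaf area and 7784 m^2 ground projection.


LAI = 57109 / 7784 = 7.3367 ≈ 7.34

7.34


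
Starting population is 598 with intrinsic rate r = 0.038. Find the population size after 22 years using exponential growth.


r*t = 0.038 * 22 = 0.836
exp(0.836) = 2.30712
N = 598 * 2.30712 = 1379.66 ≈ 1380

1380


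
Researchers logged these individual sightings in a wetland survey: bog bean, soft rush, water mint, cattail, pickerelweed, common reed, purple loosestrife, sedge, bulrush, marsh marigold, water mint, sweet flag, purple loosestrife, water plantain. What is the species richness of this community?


Total individuals logged = 14
Distinct species (count of individuals): bog bean (1), soft rush (1), water mint (2), cattail (1), pickerelweed (1), common reed (1), purple loosestrife (2), sedge (1), bulrush (1), marsh marigold (1), sweet flag (1), water plantain (1)
Species richness = number of distinct species = 12

12


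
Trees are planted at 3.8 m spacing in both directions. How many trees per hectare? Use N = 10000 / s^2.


N = 10000 / 3.8^2 = 10000 / 14.44 = 692.521 ≈ 693 trees/ha

693 trees/ha


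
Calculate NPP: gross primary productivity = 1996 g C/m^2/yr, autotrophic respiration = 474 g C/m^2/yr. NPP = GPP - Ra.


NPP = GPP - Ra = 1996 - 474 = 1522 g C/m^2/yr

1522 g C/m^2/yr


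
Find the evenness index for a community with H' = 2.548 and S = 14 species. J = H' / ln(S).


ln(14) = 2.63906
J = H' / ln(S) = 2.548 / 2.63906 = 0.965495 ≈ 0.9655

0.9655


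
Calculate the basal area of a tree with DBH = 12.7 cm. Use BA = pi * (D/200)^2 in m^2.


D/200 = 12.7/200 = 0.0635 m
(D/200)^2 = 0.0635^2 = 0.00403225
BA = 3.141593 * 0.00403225 = 0.0126677 ≈ 0.0127 m^2

0.0127 m^2


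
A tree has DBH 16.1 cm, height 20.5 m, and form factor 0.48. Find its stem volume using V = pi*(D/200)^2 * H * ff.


(D/200)^2 = (16.1/200)^2 = 0.0805^2 = 0.00648025
BA = 3.141593 * 0.00648025 = 0.0203583 m^2
V = 0.0203583 * 20.5 * 0.48 = 0.200326 ≈ 0.200 m^3

0.200 m^3


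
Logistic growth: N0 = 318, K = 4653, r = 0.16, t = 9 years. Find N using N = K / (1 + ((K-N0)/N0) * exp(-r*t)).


(K - N0)/N0 = (4653 - 318)/318 = 4335/318 = 13.6321
r*t = 0.16 * 9 = 1.44; exp(-1.44) = 0.236928
13.6321 * 0.236928 = 3.22983
1 + 3.22983 = 4.22983
N = 4653 / 4.22983 = 1100.04 ≈ 1100

1100


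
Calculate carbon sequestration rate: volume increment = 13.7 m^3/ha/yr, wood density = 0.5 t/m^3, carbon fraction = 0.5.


C = 13.7 * 0.5 * 0.5 = 3.425 ≈ 3.43 t C/ha/yr

3.43 t C/ha/yr


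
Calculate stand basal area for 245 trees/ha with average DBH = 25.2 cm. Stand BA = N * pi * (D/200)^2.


(D/200)^2 = (25.2/200)^2 = 0.126^2 = 0.015876
Individual BA = 3.141593 * 0.015876 = 0.0498759 m^2
Stand BA = 245 * 0.0498759 = 12.2196 ≈ 12.22 m^2/ha

12.22 m^2/ha


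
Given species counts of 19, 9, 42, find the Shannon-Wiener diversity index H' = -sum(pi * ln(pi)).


Total N = 19 + 9 + 42 = 70
Per-species terms:
  p = 19/70 = 0.271429; ln(p) = -1.304055; p*ln(p) = 0.271429 * (-1.304055) = -0.353958
  p = 9/70 = 0.128571; ln(p) = -2.051274; p*ln(p) = 0.128571 * (-2.051274) = -0.263734
  p = 42/70 = 0.600000; ln(p) = -0.510826; p*ln(p) = 0.600000 * (-0.510826) = -0.306496
sum(p*ln(p)) = (-0.353958) + (-0.263734) + (-0.306496) = -0.924188
H' = -(-0.924188) = 0.924188 ≈ 0.9242

0.9242


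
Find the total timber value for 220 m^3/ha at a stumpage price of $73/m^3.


Value = 220 * 73 = $16060/ha

$16060/ha


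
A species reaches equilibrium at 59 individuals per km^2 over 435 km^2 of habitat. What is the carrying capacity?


K = 59 * 435 = 25665 individuals

25665 individuals


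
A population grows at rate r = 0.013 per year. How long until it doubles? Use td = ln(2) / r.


td = ln(2) / 0.013 = 0.693147 / 0.013 = 53.3190 ≈ 53.3 years

53.3 years


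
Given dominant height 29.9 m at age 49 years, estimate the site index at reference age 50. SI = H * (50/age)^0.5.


50/49 = 1.02041
(1.02041)^0.5 = 1.01015
SI = 29.9 * 1.01015 = 30.2035 ≈ 30.2 m

30.2 m


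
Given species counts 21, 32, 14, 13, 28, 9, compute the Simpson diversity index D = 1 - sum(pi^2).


Total N = 21 + 32 + 14 + 13 + 28 + 9 = 117
Per-species terms:
  p = 21/117 = 0.179487; p^2 = 0.179487^2 = 0.032216
  p = 32/117 = 0.273504; p^2 = 0.273504^2 = 0.074804
  p = 14/117 = 0.119658; p^2 = 0.119658^2 = 0.014318
  p = 13/117 = 0.111111; p^2 = 0.111111^2 = 0.012346
  p = 28/117 = 0.239316; p^2 = 0.239316^2 = 0.057272
  p = 9/117 = 0.076923; p^2 = 0.076923^2 = 0.005917
sum(p^2) = 0.032216 + 0.074804 + 0.014318 + 0.012346 + 0.057272 + 0.005917 = 0.196873
D = 1 - 0.196873 = 0.803127 ≈ 0.8031

0.8031


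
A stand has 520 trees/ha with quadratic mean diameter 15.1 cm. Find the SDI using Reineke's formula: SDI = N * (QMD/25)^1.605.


QMD/25 = 15.1/25 = 0.604
(0.604)^1.605 = exp(1.605 * ln(0.604)) = exp(1.605 * (-0.504181)) = exp(-0.809211) = 0.445209
SDI = 520 * 0.445209 = 231.509 ≈ 232

232


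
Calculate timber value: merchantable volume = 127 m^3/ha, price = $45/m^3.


Value = 127 * 45 = $5715/ha

$5715/ha


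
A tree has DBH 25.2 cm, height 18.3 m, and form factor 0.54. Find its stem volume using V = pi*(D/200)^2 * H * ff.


(D/200)^2 = (25.2/200)^2 = 0.126^2 = 0.015876
BA = 3.141593 * 0.015876 = 0.0498759 m^2
V = 0.0498759 * 18.3 * 0.54 = 0.492874 ≈ 0.493 m^3

0.493 m^3


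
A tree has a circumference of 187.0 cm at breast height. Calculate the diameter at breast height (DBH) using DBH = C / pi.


DBH = C / pi = 187.0 / 3.141593 = 59.5239 ≈ 59.52 cm

59.52 cm


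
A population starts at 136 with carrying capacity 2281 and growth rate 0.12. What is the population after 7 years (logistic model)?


(K - N0)/N0 = (2281 - 136)/136 = 2145/136 = 15.7721
r*t = 0.12 * 7 = 0.84; exp(-0.84) = 0.431711
15.7721 * 0.431711 = 6.80899
1 + 6.80899 = 7.80899
N = 2281 / 7.80899 = 292.099 ≈ 292

292


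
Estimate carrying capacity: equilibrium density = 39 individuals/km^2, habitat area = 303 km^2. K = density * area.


K = 39 * 303 = 11817 individuals

11817 individuals


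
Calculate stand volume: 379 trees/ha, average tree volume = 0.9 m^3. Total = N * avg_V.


V_stand = 379 * 0.9 = 341.1 m^3/ha

341.1 m^3/ha


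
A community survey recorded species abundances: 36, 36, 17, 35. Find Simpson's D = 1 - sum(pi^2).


Total N = 36 + 36 + 17 + 35 = 124
Per-species terms:
  p = 36/124 = 0.290323; p^2 = 0.290323^2 = 0.084287
  p = 36/124 = 0.290323; p^2 = 0.290323^2 = 0.084287
  p = 17/124 = 0.137097; p^2 = 0.137097^2 = 0.018796
  p = 35/124 = 0.282258; p^2 = 0.282258^2 = 0.079670
sum(p^2) = 0.084287 + 0.084287 + 0.018796 + 0.079670 = 0.267040
D = 1 - 0.267040 = 0.732960 ≈ 0.7330

0.7330


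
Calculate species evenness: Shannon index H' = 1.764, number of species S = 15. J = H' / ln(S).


ln(15) = 2.70805
J = H' / ln(S) = 1.764 / 2.70805 = 0.651391 ≈ 0.6514

0.6514


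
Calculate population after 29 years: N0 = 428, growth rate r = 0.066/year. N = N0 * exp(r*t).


r*t = 0.066 * 29 = 1.914
exp(1.914) = 6.78016
N = 428 * 6.78016 = 2901.91 ≈ 2902

2902


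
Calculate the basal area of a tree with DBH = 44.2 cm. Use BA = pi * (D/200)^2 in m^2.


D/200 = 44.2/200 = 0.221 m
(D/200)^2 = 0.221^2 = 0.048841
BA = 3.141593 * 0.048841 = 0.153439 ≈ 0.1534 m^2

0.1534 m^2


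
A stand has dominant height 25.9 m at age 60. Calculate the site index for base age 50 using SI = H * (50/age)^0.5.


50/60 = 0.833333
(0.833333)^0.5 = 0.912871
SI = 25.9 * 0.912871 = 23.6434 ≈ 23.6 m

23.6 m


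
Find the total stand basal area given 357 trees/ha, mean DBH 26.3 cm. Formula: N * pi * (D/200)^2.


(D/200)^2 = (26.3/200)^2 = 0.1315^2 = 0.01729225
Individual BA = 3.141593 * 0.01729225 = 0.0543252 m^2
Stand BA = 357 * 0.0543252 = 19.3941 ≈ 19.39 m^2/ha

19.39 m^2/ha


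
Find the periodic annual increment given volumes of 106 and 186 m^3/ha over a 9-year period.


PAI = (V2 - V1) / period = (186 - 106) / 9 = 80 / 9 = 8.8889 ≈ 8.89 m^3/ha/yr

8.89 m^3/ha/yr


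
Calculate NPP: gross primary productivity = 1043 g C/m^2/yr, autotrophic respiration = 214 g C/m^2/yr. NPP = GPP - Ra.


NPP = GPP - Ra = 1043 - 214 = 829 g C/m^2/yr

829 g C/m^2/yr


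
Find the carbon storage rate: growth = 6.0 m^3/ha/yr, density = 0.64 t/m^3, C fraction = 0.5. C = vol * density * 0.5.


C = 6.0 * 0.64 * 0.5 = 1.92 t C/ha/yr

1.92 t C/ha/yr


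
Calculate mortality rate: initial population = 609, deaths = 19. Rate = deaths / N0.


Mortality rate = 19 / 609 = 0.031199 ≈ 0.0312

0.0312


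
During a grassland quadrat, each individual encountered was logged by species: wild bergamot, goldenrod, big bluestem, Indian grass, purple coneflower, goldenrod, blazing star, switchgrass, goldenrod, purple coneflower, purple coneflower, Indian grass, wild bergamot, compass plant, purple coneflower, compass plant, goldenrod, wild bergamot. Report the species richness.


Total individuals logged = 18
Distinct species (count of individuals): wild bergamot (3), goldenrod (4), big bluestem (1), Indian grass (2), purple coneflower (4), blazing star (1), switchgrass (1), compass plant (2)
Species richness = number of distinct species = 8

8


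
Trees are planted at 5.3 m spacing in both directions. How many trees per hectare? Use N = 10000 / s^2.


N = 10000 / 5.3^2 = 10000 / 28.09 = 355.999 ≈ 356 trees/ha

356 trees/ha


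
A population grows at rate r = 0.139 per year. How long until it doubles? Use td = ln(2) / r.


td = ln(2) / 0.139 = 0.693147 / 0.139 = 4.98667 ≈ 5.0 years

5.0 years


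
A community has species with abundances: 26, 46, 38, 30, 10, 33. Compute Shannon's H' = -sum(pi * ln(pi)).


Total N = 26 + 46 + 38 + 30 + 10 + 33 = 183
Per-species terms:
  p = 26/183 = 0.142077; ln(p) = -1.951386; p*ln(p) = 0.142077 * (-1.951386) = -0.277247
  p = 46/183 = 0.251366; ln(p) = -1.380845; p*ln(p) = 0.251366 * (-1.380845) = -0.347097
  p = 38/183 = 0.207650; ln(p) = -1.571901; p*ln(p) = 0.207650 * (-1.571901) = -0.326405
  p = 30/183 = 0.163934; ln(p) = -1.808291; p*ln(p) = 0.163934 * (-1.808291) = -0.296440
  p = 10/183 = 0.054645; ln(p) = -2.906898; p*ln(p) = 0.054645 * (-2.906898) = -0.158847
  p = 33/183 = 0.180328; ln(p) = -1.712978; p*ln(p) = 0.180328 * (-1.712978) = -0.308898
sum(p*ln(p)) = (-0.277247) + (-0.347097) + (-0.326405) + (-0.296440) + (-0.158847) + (-0.308898) = -1.714934
H' = -(-1.714934) = 1.714934 ≈ 1.7149

1.7149


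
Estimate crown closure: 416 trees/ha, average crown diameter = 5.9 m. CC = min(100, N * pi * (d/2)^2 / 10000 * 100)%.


(d/2)^2 = (5.9/2)^2 = 2.95^2 = 8.7025
Crown area = 3.141593 * 8.7025 = 27.3397 m^2
N * area / 10000 * 100 = 416 * 27.3397 / 10000 * 100 = 113.733
CC = min(100, 113.733) = 100%

100%


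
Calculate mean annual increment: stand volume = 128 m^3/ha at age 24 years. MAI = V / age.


MAI = 128 / 24 = 5.3333 ≈ 5.33 m^3/ha/yr

5.33 m^3/ha/yr


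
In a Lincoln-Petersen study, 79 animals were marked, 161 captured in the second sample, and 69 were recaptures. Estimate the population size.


N = M * C / R = 79 * 161 / 69 = 12719 / 69 = 184.33 ≈ 184

184 individuals


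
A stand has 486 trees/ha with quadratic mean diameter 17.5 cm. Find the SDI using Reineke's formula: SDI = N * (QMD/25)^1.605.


QMD/25 = 17.5/25 = 0.7
(0.7)^1.605 = exp(1.605 * ln(0.7)) = exp(1.605 * (-0.356675)) = exp(-0.572463) = 0.564134
SDI = 486 * 0.564134 = 274.169 ≈ 274

274


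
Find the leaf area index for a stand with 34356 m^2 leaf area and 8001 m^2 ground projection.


LAI = 34356 / 8001 = 4.2940 ≈ 4.29

4.29


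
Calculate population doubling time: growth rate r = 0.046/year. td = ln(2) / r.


td = ln(2) / 0.046 = 0.693147 / 0.046 = 15.0684 ≈ 15.1 years

15.1 years


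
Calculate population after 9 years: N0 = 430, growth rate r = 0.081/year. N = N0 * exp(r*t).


r*t = 0.081 * 9 = 0.729
exp(0.729) = 2.07301
N = 430 * 2.07301 = 891.394 ≈ 891

891


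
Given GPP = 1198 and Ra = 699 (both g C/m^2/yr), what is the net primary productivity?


NPP = GPP - Ra = 1198 - 699 = 499 g C/m^2/yr

499 g C/m^2/yr


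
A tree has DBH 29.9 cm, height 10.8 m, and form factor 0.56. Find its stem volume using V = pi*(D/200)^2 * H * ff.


(D/200)^2 = (29.9/200)^2 = 0.1495^2 = 0.02235025
BA = 3.141593 * 0.02235025 = 0.0702154 m^2
V = 0.0702154 * 10.8 * 0.56 = 0.424663 ≈ 0.425 m^3

0.425 m^3


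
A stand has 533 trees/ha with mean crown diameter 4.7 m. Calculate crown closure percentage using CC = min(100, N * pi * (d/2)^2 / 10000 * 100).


(d/2)^2 = (4.7/2)^2 = 2.35^2 = 5.5225
Crown area = 3.141593 * 5.5225 = 17.3494 m^2
N * area / 10000 * 100 = 533 * 17.3494 / 10000 * 100 = 92.4723
CC = min(100, 92.4723) = 92.4723 ≈ 92.5%

92.5%
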